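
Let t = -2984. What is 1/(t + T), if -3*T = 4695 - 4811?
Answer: -3/8836 ≈ -0.00033952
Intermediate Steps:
T = 116/3 (T = -(4695 - 4811)/3 = -1/3*(-116) = 116/3 ≈ 38.667)
1/(t + T) = 1/(-2984 + 116/3) = 1/(-8836/3) = -3/8836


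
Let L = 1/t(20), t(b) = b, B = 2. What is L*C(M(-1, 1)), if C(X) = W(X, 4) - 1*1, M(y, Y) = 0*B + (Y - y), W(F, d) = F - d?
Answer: -3/20 ≈ -0.15000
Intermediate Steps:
L = 1/20 ≈ 0.050000
M(y, Y) = Y - y (M(y, Y) = 0*2 + (Y - y) = 0 + (Y - y) = Y - y)
C(X) = -5 + X (C(X) = (X - 1*4) - 1*1 = (X - 4) - 1 = (-4 + X) - 1 = -5 + X)
L*C(M(-1, 1)) = (-5 + (1 - 1*(-1)))/20 = (-5 + (1 + 1))/20 = (-5 + 2)/20 = (1/20)*(-3) = -3/20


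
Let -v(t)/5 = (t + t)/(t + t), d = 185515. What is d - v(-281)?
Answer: 185520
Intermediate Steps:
v(t) = -5 (v(t) = -5*(t + t)/(t + t) = -5*2*t/(2*t) = -5*2*t*1/(2*t) = -5*1 = -5)
d - v(-281) = 185515 - 1*(-5) = 185515 + 5 = 185520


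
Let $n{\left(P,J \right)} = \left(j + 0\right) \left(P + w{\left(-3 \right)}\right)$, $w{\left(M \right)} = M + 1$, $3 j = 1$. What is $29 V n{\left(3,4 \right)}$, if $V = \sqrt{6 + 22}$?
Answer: $\frac{58 \sqrt{7}}{3} \approx 51.151$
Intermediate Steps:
$j = \frac{1}{3}$ ($j = \frac{1}{3} \cdot 1 = \frac{1}{3} \approx 0.33333$)
$w{\left(M \right)} = 1 + M$
$V = 2 \sqrt{7}$ ($V = \sqrt{28} = 2 \sqrt{7} \approx 5.2915$)
$n{\left(P,J \right)} = - \frac{2}{3} + \frac{P}{3}$ ($n{\left(P,J \right)} = \left(\frac{1}{3} + 0\right) \left(P + \left(1 - 3\right)\right) = \frac{P - 2}{3} = \frac{-2 + P}{3} = - \frac{2}{3} + \frac{P}{3}$)
$29 V n{\left(3,4 \right)} = 29 \cdot 2 \sqrt{7} \left(- \frac{2}{3} + \frac{1}{3} \cdot 3\right) = 58 \sqrt{7} \left(- \frac{2}{3} + 1\right) = 58 \sqrt{7} \cdot \frac{1}{3} = \frac{58 \sqrt{7}}{3}$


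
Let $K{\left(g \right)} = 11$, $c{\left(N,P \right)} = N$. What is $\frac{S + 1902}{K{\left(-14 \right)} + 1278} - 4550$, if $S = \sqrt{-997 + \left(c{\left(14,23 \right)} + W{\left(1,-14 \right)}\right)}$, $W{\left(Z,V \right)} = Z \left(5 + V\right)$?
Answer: $- \frac{5863048}{1289} + \frac{4 i \sqrt{62}}{1289} \approx -4548.5 + 0.024434 i$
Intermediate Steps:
$S = 4 i \sqrt{62}$ ($S = \sqrt{-997 + \left(14 + 1 \left(5 - 14\right)\right)} = \sqrt{-997 + \left(14 + 1 \left(-9\right)\right)} = \sqrt{-997 + \left(14 - 9\right)} = \sqrt{-997 + 5} = \sqrt{-992} = 4 i \sqrt{62} \approx 31.496 i$)
$\frac{S + 1902}{K{\left(-14 \right)} + 1278} - 4550 = \frac{4 i \sqrt{62} + 1902}{11 + 1278} - 4550 = \frac{1902 + 4 i \sqrt{62}}{1289} - 4550 = \left(1902 + 4 i \sqrt{62}\right) \frac{1}{1289} - 4550 = \left(\frac{1902}{1289} + \frac{4 i \sqrt{62}}{1289}\right) - 4550 = - \frac{5863048}{1289} + \frac{4 i \sqrt{62}}{1289}$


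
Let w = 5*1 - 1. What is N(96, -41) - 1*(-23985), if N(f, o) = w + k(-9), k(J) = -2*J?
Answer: 24007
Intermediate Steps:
w = 4 (w = 5 - 1 = 4)
N(f, o) = 22 (N(f, o) = 4 - 2*(-9) = 4 + 18 = 22)
N(96, -41) - 1*(-23985) = 22 - 1*(-23985) = 22 + 23985 = 24007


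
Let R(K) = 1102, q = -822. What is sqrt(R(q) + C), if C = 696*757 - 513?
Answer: sqrt(527461) ≈ 726.26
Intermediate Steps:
C = 526359 (C = 526872 - 513 = 526359)
sqrt(R(q) + C) = sqrt(1102 + 526359) = sqrt(527461)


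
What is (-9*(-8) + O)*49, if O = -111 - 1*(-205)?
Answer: 8134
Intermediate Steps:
O = 94 (O = -111 + 205 = 94)
(-9*(-8) + O)*49 = (-9*(-8) + 94)*49 = (72 + 94)*49 = 166*49 = 8134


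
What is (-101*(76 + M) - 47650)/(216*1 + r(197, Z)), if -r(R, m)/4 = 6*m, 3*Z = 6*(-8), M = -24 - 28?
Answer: -25037/300 ≈ -83.457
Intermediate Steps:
M = -52
Z = -16 (Z = (6*(-8))/3 = (1/3)*(-48) = -16)
r(R, m) = -24*m
(-101*(76 + M) - 47650)/(216*1 + r(197, Z)) = (-101*(76 - 52) - 47650)/(216*1 - 24*(-16)) = (-101*24 - 47650)/(216 + 384) = (-2424 - 47650)/600 = -50074*1/600 = -25037/300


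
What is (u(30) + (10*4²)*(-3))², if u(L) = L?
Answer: 202500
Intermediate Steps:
(u(30) + (10*4²)*(-3))² = (30 + (10*4²)*(-3))² = (30 + (10*16)*(-3))² = (30 + 160*(-3))² = (30 - 480)² = (-450)² = 202500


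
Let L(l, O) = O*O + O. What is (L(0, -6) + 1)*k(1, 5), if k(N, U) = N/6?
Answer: 31/6 ≈ 5.1667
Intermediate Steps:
k(N, U) = N/6 (k(N, U) = N*(⅙) = N/6)
L(l, O) = O + O² (L(l, O) = O² + O = O + O²)
(L(0, -6) + 1)*k(1, 5) = (-6*(1 - 6) + 1)*((⅙)*1) = (-6*(-5) + 1)*(⅙) = (30 + 1)*(⅙) = 31*(⅙) = 31/6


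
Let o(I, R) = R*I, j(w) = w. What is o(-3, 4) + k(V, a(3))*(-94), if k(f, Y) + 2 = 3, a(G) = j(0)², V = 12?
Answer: -106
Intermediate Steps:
o(I, R) = I*R
a(G) = 0 (a(G) = 0² = 0)
k(f, Y) = 1 (k(f, Y) = -2 + 3 = 1)
o(-3, 4) + k(V, a(3))*(-94) = -3*4 + 1*(-94) = -12 - 94 = -106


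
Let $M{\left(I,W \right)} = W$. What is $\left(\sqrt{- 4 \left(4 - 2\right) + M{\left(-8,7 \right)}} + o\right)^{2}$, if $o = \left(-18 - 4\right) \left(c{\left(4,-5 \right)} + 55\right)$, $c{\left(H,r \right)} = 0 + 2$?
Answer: $\left(1254 - i\right)^{2} \approx 1.5725 \cdot 10^{6} - 2508.0 i$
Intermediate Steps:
$c{\left(H,r \right)} = 2$
$o = -1254$ ($o = \left(-18 - 4\right) \left(2 + 55\right) = \left(-22\right) 57 = -1254$)
$\left(\sqrt{- 4 \left(4 - 2\right) + M{\left(-8,7 \right)}} + o\right)^{2} = \left(\sqrt{- 4 \left(4 - 2\right) + 7} - 1254\right)^{2} = \left(\sqrt{\left(-4\right) 2 + 7} - 1254\right)^{2} = \left(\sqrt{-8 + 7} - 1254\right)^{2} = \left(\sqrt{-1} - 1254\right)^{2} = \left(i - 1254\right)^{2} = \left(-1254 + i\right)^{2}$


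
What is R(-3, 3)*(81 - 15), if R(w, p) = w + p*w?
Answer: -792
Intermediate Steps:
R(-3, 3)*(81 - 15) = (-3*(1 + 3))*(81 - 15) = -3*4*66 = -12*66 = -792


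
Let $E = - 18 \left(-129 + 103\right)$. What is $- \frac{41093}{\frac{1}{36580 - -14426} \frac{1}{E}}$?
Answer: $-980923113144$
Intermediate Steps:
$E = 468$ ($E = \left(-18\right) \left(-26\right) = 468$)
$- \frac{41093}{\frac{1}{36580 - -14426} \frac{1}{E}} = - \frac{41093}{\frac{1}{36580 - -14426} \cdot \frac{1}{468}} = - \frac{41093}{\frac{1}{36580 + 14426} \cdot \frac{1}{468}} = - \frac{41093}{\frac{1}{51006} \cdot \frac{1}{468}} = - 41093 \frac{1}{\frac{1}{23870808}} = \left(-41093\right) 23870808 = -980923113144$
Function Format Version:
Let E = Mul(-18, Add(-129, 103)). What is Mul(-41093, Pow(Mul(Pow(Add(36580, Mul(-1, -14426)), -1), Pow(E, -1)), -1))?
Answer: -980923113144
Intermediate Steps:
E = 468 (E = Mul(-18, -26) = 468)
Mul(-41093, Pow(Mul(Pow(Add(36580, Mul(-1, -14426)), -1), Pow(E, -1)), -1)) = Mul(-41093, Pow(Mul(Pow(Add(36580, Mul(-1, -14426)), -1), Pow(468, -1)), -1)) = Mul(-41093, Pow(Mul(Pow(Add(36580, 14426), -1), Rational(1, 468)), -1)) = Mul(-41093, Pow(Mul(Pow(51006, -1), Rational(1, 468)), -1)) = Mul(-41093, Pow(Mul(Rational(1, 51006), Rational(1, 468)), -1)) = Mul(-41093, Pow(Rational(1, 23870808), -1)) = Mul(-41093, 23870808) = -980923113144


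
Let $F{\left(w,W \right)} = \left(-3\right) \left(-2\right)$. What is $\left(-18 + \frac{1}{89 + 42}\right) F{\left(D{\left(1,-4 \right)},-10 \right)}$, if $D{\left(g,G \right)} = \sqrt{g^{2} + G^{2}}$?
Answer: $- \frac{14142}{131} \approx -107.95$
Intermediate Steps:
$D{\left(g,G \right)} = \sqrt{G^{2} + g^{2}}$
$F{\left(w,W \right)} = 6$
$\left(-18 + \frac{1}{89 + 42}\right) F{\left(D{\left(1,-4 \right)},-10 \right)} = \left(-18 + \frac{1}{89 + 42}\right) 6 = \left(-18 + \frac{1}{131}\right) 6 = \left(- \frac{2357}{131}\right) 6 = - \frac{14142}{131}$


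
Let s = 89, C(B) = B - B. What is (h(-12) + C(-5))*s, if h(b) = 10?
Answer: 890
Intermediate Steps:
C(B) = 0
(h(-12) + C(-5))*s = (10 + 0)*89 = 10*89 = 890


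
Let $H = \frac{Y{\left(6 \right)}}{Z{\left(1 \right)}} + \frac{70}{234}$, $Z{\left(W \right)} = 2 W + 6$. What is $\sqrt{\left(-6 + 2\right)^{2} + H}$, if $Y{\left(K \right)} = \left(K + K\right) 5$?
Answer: $\frac{\sqrt{144794}}{78} \approx 4.8784$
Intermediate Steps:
$Y{\left(K \right)} = 10 K$ ($Y{\left(K \right)} = 2 K 5 = 10 K$)
$Z{\left(W \right)} = 6 + 2 W$
$H = \frac{1825}{234}$ ($H = \frac{10 \cdot 6}{6 + 2 \cdot 1} + \frac{70}{234} = \frac{60}{6 + 2} + 70 \cdot \frac{1}{234} = \frac{60}{8} + \frac{35}{117} = 60 \cdot \frac{1}{8} + \frac{35}{117} = \frac{15}{2} + \frac{35}{117} = \frac{1825}{234} \approx 7.7991$)
$\sqrt{\left(-6 + 2\right)^{2} + H} = \sqrt{\left(-6 + 2\right)^{2} + \frac{1825}{234}} = \sqrt{\left(-4\right)^{2} + \frac{1825}{234}} = \sqrt{16 + \frac{1825}{234}} = \sqrt{\frac{5569}{234}} = \frac{\sqrt{144794}}{78}$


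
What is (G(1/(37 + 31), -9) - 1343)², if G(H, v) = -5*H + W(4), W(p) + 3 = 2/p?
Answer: 8372067001/4624 ≈ 1.8106e+6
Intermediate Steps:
W(p) = -3 + 2/p
G(H, v) = -5/2 - 5*H (G(H, v) = -5*H + (-3 + 2/4) = -5*H + (-3 + 2*(¼)) = -5*H + (-3 + ½) = -5*H - 5/2 = -5/2 - 5*H)
(G(1/(37 + 31), -9) - 1343)² = ((-5/2 - 5/(37 + 31)) - 1343)² = ((-5/2 - 5/68) - 1343)² = (-175/68 - 1343)² = (-91499/68)² = 8372067001/4624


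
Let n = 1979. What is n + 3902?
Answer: 5881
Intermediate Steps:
n + 3902 = 1979 + 3902 = 5881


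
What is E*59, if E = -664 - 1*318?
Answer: -57938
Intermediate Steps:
E = -982 (E = -664 - 318 = -982)
E*59 = -982*59 = -57938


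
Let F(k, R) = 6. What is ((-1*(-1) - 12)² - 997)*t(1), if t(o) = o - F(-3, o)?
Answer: 4380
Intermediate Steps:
t(o) = -6 + o (t(o) = o - 1*6 = o - 6 = -6 + o)
((-1*(-1) - 12)² - 997)*t(1) = ((-1*(-1) - 12)² - 997)*(-6 + 1) = ((1 - 12)² - 997)*(-5) = ((-11)² - 997)*(-5) = (121 - 997)*(-5) = -876*(-5) = 4380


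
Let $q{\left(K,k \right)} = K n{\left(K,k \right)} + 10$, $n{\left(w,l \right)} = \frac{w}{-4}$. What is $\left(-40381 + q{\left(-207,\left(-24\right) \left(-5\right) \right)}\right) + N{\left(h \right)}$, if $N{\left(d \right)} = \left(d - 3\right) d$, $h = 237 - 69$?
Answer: $- \frac{93453}{4} \approx -23363.0$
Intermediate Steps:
$h = 168$ ($h = 237 - 69 = 168$)
$n{\left(w,l \right)} = - \frac{w}{4}$ ($n{\left(w,l \right)} = w \left(- \frac{1}{4}\right) = - \frac{w}{4}$)
$N{\left(d \right)} = d \left(-3 + d\right)$ ($N{\left(d \right)} = \left(-3 + d\right) d = d \left(-3 + d\right)$)
$q{\left(K,k \right)} = 10 - \frac{K^{2}}{4}$ ($q{\left(K,k \right)} = K \left(- \frac{K}{4}\right) + 10 = - \frac{K^{2}}{4} + 10 = 10 - \frac{K^{2}}{4}$)
$\left(-40381 + q{\left(-207,\left(-24\right) \left(-5\right) \right)}\right) + N{\left(h \right)} = \left(-40381 + \left(10 - \frac{\left(-207\right)^{2}}{4}\right)\right) + 168 \left(-3 + 168\right) = \left(-40381 + \left(10 - \frac{42849}{4}\right)\right) + 168 \cdot 165 = \left(-40381 + \left(10 - \frac{42849}{4}\right)\right) + 27720 = \left(-40381 - \frac{42809}{4}\right) + 27720 = - \frac{204333}{4} + 27720 = - \frac{93453}{4}$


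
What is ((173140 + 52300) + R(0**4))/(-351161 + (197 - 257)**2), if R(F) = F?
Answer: -225440/347561 ≈ -0.64863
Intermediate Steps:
((173140 + 52300) + R(0**4))/(-351161 + (197 - 257)**2) = ((173140 + 52300) + 0**4)/(-351161 + (197 - 257)**2) = (225440 + 0)/(-351161 + (-60)**2) = 225440/(-351161 + 3600) = 225440/(-347561) = 225440*(-1/347561) = -225440/347561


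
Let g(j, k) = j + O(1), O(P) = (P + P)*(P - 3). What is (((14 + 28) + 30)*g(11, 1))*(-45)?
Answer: -22680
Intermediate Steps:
O(P) = 2*P*(-3 + P) (O(P) = (2*P)*(-3 + P) = 2*P*(-3 + P))
g(j, k) = -4 + j (g(j, k) = j + 2*1*(-3 + 1) = j + 2*1*(-2) = j - 4 = -4 + j)
(((14 + 28) + 30)*g(11, 1))*(-45) = (((14 + 28) + 30)*(-4 + 11))*(-45) = ((42 + 30)*7)*(-45) = (72*7)*(-45) = 504*(-45) = -22680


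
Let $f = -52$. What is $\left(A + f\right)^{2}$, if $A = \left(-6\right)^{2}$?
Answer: $256$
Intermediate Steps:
$A = 36$
$\left(A + f\right)^{2} = \left(36 - 52\right)^{2} = \left(-16\right)^{2} = 256$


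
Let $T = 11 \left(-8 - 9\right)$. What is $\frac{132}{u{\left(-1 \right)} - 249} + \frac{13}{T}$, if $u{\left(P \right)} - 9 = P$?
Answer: $- \frac{27817}{45067} \approx -0.61724$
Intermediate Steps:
$u{\left(P \right)} = 9 + P$
$T = -187$ ($T = 11 \left(-17\right) = -187$)
$\frac{132}{u{\left(-1 \right)} - 249} + \frac{13}{T} = \frac{132}{\left(9 - 1\right) - 249} + \frac{13}{-187} = \frac{132}{8 - 249} + 13 \left(- \frac{1}{187}\right) = \frac{132}{-241} - \frac{13}{187} = 132 \left(- \frac{1}{241}\right) - \frac{13}{187} = - \frac{132}{241} - \frac{13}{187} = - \frac{27817}{45067}$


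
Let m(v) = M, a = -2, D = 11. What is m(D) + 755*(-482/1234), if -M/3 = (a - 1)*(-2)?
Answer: -193061/617 ≈ -312.90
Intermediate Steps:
M = -18 (M = -3*(-2 - 1)*(-2) = -(-9)*(-2) = -3*6 = -18)
m(v) = -18
m(D) + 755*(-482/1234) = -18 + 755*(-482/1234) = -18 + 755*(-482*1/1234) = -18 + 755*(-241/617) = -18 - 181955/617 = -193061/617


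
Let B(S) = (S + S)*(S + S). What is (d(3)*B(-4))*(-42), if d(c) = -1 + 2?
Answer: -2688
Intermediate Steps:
B(S) = 4*S**2 (B(S) = (2*S)*(2*S) = 4*S**2)
d(c) = 1
(d(3)*B(-4))*(-42) = (1*(4*(-4)**2))*(-42) = (1*(4*16))*(-42) = (1*64)*(-42) = 64*(-42) = -2688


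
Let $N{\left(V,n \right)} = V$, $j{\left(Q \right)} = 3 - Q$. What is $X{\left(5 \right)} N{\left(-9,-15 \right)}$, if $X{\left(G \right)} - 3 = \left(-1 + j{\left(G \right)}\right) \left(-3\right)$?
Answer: $-108$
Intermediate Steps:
$X{\left(G \right)} = -3 + 3 G$ ($X{\left(G \right)} = 3 + \left(-1 - \left(-3 + G\right)\right) \left(-3\right) = 3 + \left(2 - G\right) \left(-3\right) = 3 + \left(-6 + 3 G\right) = -3 + 3 G$)
$X{\left(5 \right)} N{\left(-9,-15 \right)} = \left(-3 + 3 \cdot 5\right) \left(-9\right) = \left(-3 + 15\right) \left(-9\right) = 12 \left(-9\right) = -108$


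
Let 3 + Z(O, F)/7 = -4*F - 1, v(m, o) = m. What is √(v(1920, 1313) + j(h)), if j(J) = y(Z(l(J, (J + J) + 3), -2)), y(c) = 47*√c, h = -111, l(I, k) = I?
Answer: √(1920 + 94*√7) ≈ 46.569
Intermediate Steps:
Z(O, F) = -28 - 28*F (Z(O, F) = -21 + 7*(-4*F - 1) = -21 + 7*(-1 - 4*F) = -21 + (-7 - 28*F) = -28 - 28*F)
j(J) = 94*√7 (j(J) = 47*√(-28 - 28*(-2)) = 47*√(-28 + 56) = 47*√28 = 47*(2*√7) = 94*√7)
√(v(1920, 1313) + j(h)) = √(1920 + 94*√7)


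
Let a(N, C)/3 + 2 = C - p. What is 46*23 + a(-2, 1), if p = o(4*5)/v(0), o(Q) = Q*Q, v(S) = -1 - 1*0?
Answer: 2255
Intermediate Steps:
v(S) = -1 (v(S) = -1 + 0 = -1)
o(Q) = Q²
p = -400 (p = (4*5)²/(-1) = 20²*(-1) = 400*(-1) = -400)
a(N, C) = 1194 + 3*C (a(N, C) = -6 + 3*(C - 1*(-400)) = -6 + 3*(C + 400) = -6 + 3*(400 + C) = -6 + (1200 + 3*C) = 1194 + 3*C)
46*23 + a(-2, 1) = 46*23 + (1194 + 3*1) = 1058 + (1194 + 3) = 1058 + 1197 = 2255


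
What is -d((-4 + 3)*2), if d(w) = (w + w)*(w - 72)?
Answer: -296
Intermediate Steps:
d(w) = 2*w*(-72 + w) (d(w) = (2*w)*(-72 + w) = 2*w*(-72 + w))
-d((-4 + 3)*2) = -2*(-4 + 3)*2*(-72 + (-4 + 3)*2) = -2*(-1*2)*(-72 - 1*2) = -2*(-2)*(-72 - 2) = -2*(-2)*(-74) = -1*296 = -296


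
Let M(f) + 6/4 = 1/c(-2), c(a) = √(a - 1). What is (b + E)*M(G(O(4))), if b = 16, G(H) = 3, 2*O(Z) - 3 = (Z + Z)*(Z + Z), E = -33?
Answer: 51/2 + 17*I*√3/3 ≈ 25.5 + 9.815*I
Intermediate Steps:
c(a) = √(-1 + a)
O(Z) = 3/2 + 2*Z² (O(Z) = 3/2 + ((Z + Z)*(Z + Z))/2 = 3/2 + ((2*Z)*(2*Z))/2 = 3/2 + (4*Z²)/2 = 3/2 + 2*Z²)
M(f) = -3/2 - I*√3/3 (M(f) = -3/2 + 1/(√(-1 - 2)) = -3/2 + 1/(√(-3)) = -3/2 + 1/(I*√3) = -3/2 - I*√3/3)
(b + E)*M(G(O(4))) = (16 - 33)*(-3/2 - I*√3/3) = -17*(-3/2 - I*√3/3) = 51/2 + 17*I*√3/3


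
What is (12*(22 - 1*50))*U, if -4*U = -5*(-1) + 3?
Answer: 672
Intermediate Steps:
U = -2 (U = -(-5*(-1) + 3)/4 = -(5 + 3)/4 = -1/4*8 = -2)
(12*(22 - 1*50))*U = (12*(22 - 1*50))*(-2) = (12*(22 - 50))*(-2) = (12*(-28))*(-2) = -336*(-2) = 672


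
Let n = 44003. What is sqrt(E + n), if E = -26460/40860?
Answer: sqrt(2267397218)/227 ≈ 209.77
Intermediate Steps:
E = -147/227 (E = -26460*1/40860 = -147/227 ≈ -0.64758)
sqrt(E + n) = sqrt(-147/227 + 44003) = sqrt(9988534/227) = sqrt(2267397218)/227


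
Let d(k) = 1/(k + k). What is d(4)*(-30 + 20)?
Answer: -5/4 ≈ -1.2500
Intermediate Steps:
d(k) = 1/(2*k)
d(4)*(-30 + 20) = ((½)/4)*(-30 + 20) = ((½)*(¼))*(-10) = (⅛)*(-10) = -5/4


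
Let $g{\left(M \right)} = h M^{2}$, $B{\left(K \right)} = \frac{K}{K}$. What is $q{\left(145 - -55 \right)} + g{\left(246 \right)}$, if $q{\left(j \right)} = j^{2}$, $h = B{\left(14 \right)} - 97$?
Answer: $-5769536$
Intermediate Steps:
$B{\left(K \right)} = 1$
$h = -96$ ($h = 1 - 97 = -96$)
$g{\left(M \right)} = - 96 M^{2}$
$q{\left(145 - -55 \right)} + g{\left(246 \right)} = \left(145 - -55\right)^{2} - 96 \cdot 246^{2} = \left(145 + 55\right)^{2} - 5809536 = 200^{2} - 5809536 = 40000 - 5809536 = -5769536$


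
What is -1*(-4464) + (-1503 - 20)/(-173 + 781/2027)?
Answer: 1564996081/349890 ≈ 4472.8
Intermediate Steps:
-1*(-4464) + (-1503 - 20)/(-173 + 781/2027) = 4464 - 1523/(-173 + 781*(1/2027)) = 4464 - 1523/(-173 + 781/2027) = 4464 - 1523/(-349890/2027) = 4464 - 1523*(-2027/349890) = 4464 + 3087121/349890 = 1564996081/349890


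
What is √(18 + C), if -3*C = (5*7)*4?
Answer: I*√258/3 ≈ 5.3541*I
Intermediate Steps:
C = -140/3 (C = -5*7*4/3 = -35*4/3 = -⅓*140 = -140/3 ≈ -46.667)
√(18 + C) = √(18 - 140/3) = √(-86/3) = I*√258/3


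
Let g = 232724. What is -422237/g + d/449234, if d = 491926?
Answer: -37600115017/52273766708 ≈ -0.71929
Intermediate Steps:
-422237/g + d/449234 = -422237/232724 + 491926/449234 = -422237*1/232724 + 491926*(1/449234) = -422237/232724 + 245963/224617 = -37600115017/52273766708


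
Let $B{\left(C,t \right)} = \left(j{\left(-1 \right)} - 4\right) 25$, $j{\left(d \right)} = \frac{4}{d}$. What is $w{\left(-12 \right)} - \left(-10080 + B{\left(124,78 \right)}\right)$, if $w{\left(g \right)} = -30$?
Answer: $10250$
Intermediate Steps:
$B{\left(C,t \right)} = -200$ ($B{\left(C,t \right)} = \left(\frac{4}{-1} - 4\right) 25 = \left(4 \left(-1\right) - 4\right) 25 = \left(-4 - 4\right) 25 = \left(-8\right) 25 = -200$)
$w{\left(-12 \right)} - \left(-10080 + B{\left(124,78 \right)}\right) = -30 + \left(10080 - -200\right) = -30 + \left(10080 + 200\right) = -30 + 10280 = 10250$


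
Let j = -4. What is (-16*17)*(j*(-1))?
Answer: -1088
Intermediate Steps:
(-16*17)*(j*(-1)) = (-16*17)*(-4*(-1)) = -272*4 = -1088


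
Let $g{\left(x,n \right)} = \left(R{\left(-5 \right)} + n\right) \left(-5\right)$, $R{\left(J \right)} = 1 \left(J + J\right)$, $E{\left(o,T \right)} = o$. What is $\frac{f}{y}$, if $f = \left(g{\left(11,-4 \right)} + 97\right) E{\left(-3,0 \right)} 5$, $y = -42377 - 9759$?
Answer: $\frac{2505}{52136} \approx 0.048047$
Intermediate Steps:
$R{\left(J \right)} = 2 J$ ($R{\left(J \right)} = 1 \cdot 2 J = 2 J$)
$y = -52136$
$g{\left(x,n \right)} = 50 - 5 n$ ($g{\left(x,n \right)} = \left(2 \left(-5\right) + n\right) \left(-5\right) = \left(-10 + n\right) \left(-5\right) = 50 - 5 n$)
$f = -2505$ ($f = \left(\left(50 - -20\right) + 97\right) \left(\left(-3\right) 5\right) = \left(\left(50 + 20\right) + 97\right) \left(-15\right) = \left(70 + 97\right) \left(-15\right) = 167 \left(-15\right) = -2505$)
$\frac{f}{y} = - \frac{2505}{-52136} = \left(-2505\right) \left(- \frac{1}{52136}\right) = \frac{2505}{52136}$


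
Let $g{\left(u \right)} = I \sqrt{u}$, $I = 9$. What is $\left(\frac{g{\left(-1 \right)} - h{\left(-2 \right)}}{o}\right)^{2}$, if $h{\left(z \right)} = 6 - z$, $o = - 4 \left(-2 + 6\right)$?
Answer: $\frac{\left(8 - 9 i\right)^{2}}{256} \approx -0.066406 - 0.5625 i$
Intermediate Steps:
$g{\left(u \right)} = 9 \sqrt{u}$
$o = -16$ ($o = \left(-4\right) 4 = -16$)
$\left(\frac{g{\left(-1 \right)} - h{\left(-2 \right)}}{o}\right)^{2} = \left(\frac{9 \sqrt{-1} - \left(6 - -2\right)}{-16}\right)^{2} = \left(\left(9 i - \left(6 + 2\right)\right) \left(- \frac{1}{16}\right)\right)^{2} = \left(\left(9 i - 8\right) \left(- \frac{1}{16}\right)\right)^{2} = \left(\left(-8 + 9 i\right) \left(- \frac{1}{16}\right)\right)^{2} = \left(\frac{1}{2} - \frac{9 i}{16}\right)^{2}$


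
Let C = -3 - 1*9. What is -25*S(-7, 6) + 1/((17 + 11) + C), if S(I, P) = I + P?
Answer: 401/16 ≈ 25.063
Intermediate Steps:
C = -12 (C = -3 - 9 = -12)
-25*S(-7, 6) + 1/((17 + 11) + C) = -25*(-7 + 6) + 1/((17 + 11) - 12) = -25*(-1) + 1/(28 - 12) = 25 + 1/16 = 401/16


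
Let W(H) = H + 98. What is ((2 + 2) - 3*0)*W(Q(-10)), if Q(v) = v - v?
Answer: 392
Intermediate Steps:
Q(v) = 0
W(H) = 98 + H
((2 + 2) - 3*0)*W(Q(-10)) = ((2 + 2) - 3*0)*(98 + 0) = (4 + 0)*98 = 4*98 = 392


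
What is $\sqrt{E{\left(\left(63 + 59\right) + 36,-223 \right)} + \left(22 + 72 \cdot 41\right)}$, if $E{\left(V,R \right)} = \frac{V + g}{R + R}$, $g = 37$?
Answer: $\frac{\sqrt{591489214}}{446} \approx 54.53$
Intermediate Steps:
$E{\left(V,R \right)} = \frac{37 + V}{2 R}$ ($E{\left(V,R \right)} = \frac{V + 37}{R + R} = \frac{37 + V}{2 R}$)
$\sqrt{E{\left(\left(63 + 59\right) + 36,-223 \right)} + \left(22 + 72 \cdot 41\right)} = \sqrt{\frac{37 + \left(\left(63 + 59\right) + 36\right)}{2 \left(-223\right)} + \left(22 + 72 \cdot 41\right)} = \sqrt{\frac{1}{2} \left(- \frac{1}{223}\right) \left(37 + \left(122 + 36\right)\right) + \left(22 + 2952\right)} = \sqrt{\frac{1}{2} \left(- \frac{1}{223}\right) \left(37 + 158\right) + 2974} = \sqrt{\frac{1}{2} \left(- \frac{1}{223}\right) 195 + 2974} = \sqrt{- \frac{195}{446} + 2974} = \sqrt{\frac{1326209}{446}} = \frac{\sqrt{591489214}}{446}$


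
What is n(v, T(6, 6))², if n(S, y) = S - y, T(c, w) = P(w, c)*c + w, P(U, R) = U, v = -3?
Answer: 2025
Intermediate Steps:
T(c, w) = w + c*w (T(c, w) = w*c + w = c*w + w = w + c*w)
n(v, T(6, 6))² = (-3 - 6*(1 + 6))² = (-3 - 6*7)² = (-3 - 1*42)² = (-3 - 42)² = (-45)² = 2025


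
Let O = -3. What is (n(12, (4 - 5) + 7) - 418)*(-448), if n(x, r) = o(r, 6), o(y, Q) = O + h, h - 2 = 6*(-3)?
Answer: 195776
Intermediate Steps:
h = -16 (h = 2 + 6*(-3) = 2 - 18 = -16)
o(y, Q) = -19 (o(y, Q) = -3 - 16 = -19)
n(x, r) = -19
(n(12, (4 - 5) + 7) - 418)*(-448) = (-19 - 418)*(-448) = -437*(-448) = 195776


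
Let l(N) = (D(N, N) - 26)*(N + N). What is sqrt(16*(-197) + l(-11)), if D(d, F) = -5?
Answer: I*sqrt(2470) ≈ 49.699*I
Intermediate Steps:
l(N) = -62*N (l(N) = (-5 - 26)*(N + N) = -62*N)
sqrt(16*(-197) + l(-11)) = sqrt(16*(-197) - 62*(-11)) = sqrt(-3152 + 682) = sqrt(-2470) = I*sqrt(2470)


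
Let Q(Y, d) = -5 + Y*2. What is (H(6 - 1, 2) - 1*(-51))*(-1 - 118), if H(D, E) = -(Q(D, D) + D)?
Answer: -4879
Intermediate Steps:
Q(Y, d) = -5 + 2*Y
H(D, E) = 5 - 3*D (H(D, E) = -((-5 + 2*D) + D) = -(-5 + 3*D) = 5 - 3*D)
(H(6 - 1, 2) - 1*(-51))*(-1 - 118) = ((5 - 3*(6 - 1)) - 1*(-51))*(-1 - 118) = ((5 - 3*5) + 51)*(-119) = ((5 - 15) + 51)*(-119) = (-10 + 51)*(-119) = 41*(-119) = -4879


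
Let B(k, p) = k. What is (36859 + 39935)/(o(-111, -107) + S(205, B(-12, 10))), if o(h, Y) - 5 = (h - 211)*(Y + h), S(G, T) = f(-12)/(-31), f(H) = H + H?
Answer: 2380614/2176255 ≈ 1.0939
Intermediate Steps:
f(H) = 2*H
S(G, T) = 24/31 (S(G, T) = (2*(-12))/(-31) = -24*(-1/31) = 24/31)
o(h, Y) = 5 + (-211 + h)*(Y + h) (o(h, Y) = 5 + (h - 211)*(Y + h) = 5 + (-211 + h)*(Y + h))
(36859 + 39935)/(o(-111, -107) + S(205, B(-12, 10))) = (36859 + 39935)/((5 + (-111)**2 - 211*(-107) - 211*(-111) - 107*(-111)) + 24/31) = 76794/((5 + 12321 + 22577 + 23421 + 11877) + 24/31) = 76794/(70201 + 24/31) = 76794/(2176255/31) = 76794*(31/2176255) = 2380614/2176255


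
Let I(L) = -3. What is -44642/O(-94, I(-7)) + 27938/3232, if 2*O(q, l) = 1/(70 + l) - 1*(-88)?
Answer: -9584582055/9529552 ≈ -1005.8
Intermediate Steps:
O(q, l) = 44 + 1/(2*(70 + l)) (O(q, l) = (1/(70 + l) - 1*(-88))/2 = (1/(70 + l) + 88)/2 = (88 + 1/(70 + l))/2 = 44 + 1/(2*(70 + l)))
-44642/O(-94, I(-7)) + 27938/3232 = -44642*2*(70 - 3)/(6161 + 88*(-3)) + 27938/3232 = -44642*134/(6161 - 264) + 27938*(1/3232) = -44642/((½)*(1/67)*5897) + 13969/1616 = -44642/5897/134 + 13969/1616 = -44642*134/5897 + 13969/1616 = -5982028/5897 + 13969/1616 = -9584582055/9529552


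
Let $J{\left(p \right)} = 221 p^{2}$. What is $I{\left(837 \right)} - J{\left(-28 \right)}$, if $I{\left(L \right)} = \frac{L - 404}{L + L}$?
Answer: $- \frac{290043503}{1674} \approx -1.7326 \cdot 10^{5}$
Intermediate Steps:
$I{\left(L \right)} = \frac{-404 + L}{2 L}$
$I{\left(837 \right)} - J{\left(-28 \right)} = \frac{-404 + 837}{2 \cdot 837} - 221 \left(-28\right)^{2} = \frac{1}{2} \cdot \frac{1}{837} \cdot 433 - 221 \cdot 784 = \frac{433}{1674} - 173264 = - \frac{290043503}{1674}$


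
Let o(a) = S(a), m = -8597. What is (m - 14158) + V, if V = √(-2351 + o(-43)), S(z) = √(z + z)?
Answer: -22755 + √(-2351 + I*√86) ≈ -22755.0 + 48.487*I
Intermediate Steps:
S(z) = √2*√z (S(z) = √(2*z) = √2*√z)
o(a) = √2*√a
V = √(-2351 + I*√86) (V = √(-2351 + √2*√(-43)) = √(-2351 + √2*(I*√43)) = √(-2351 + I*√86) ≈ 0.09563 + 48.487*I)
(m - 14158) + V = (-8597 - 14158) + √(-2351 + I*√86) = -22755 + √(-2351 + I*√86)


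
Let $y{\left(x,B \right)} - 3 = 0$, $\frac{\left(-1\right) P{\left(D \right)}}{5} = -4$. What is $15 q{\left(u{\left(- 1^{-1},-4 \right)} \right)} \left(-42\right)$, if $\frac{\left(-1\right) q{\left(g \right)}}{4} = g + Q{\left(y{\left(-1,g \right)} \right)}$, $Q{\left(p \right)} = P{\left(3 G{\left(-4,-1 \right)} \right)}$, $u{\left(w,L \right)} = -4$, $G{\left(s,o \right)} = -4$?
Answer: $40320$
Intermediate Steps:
$P{\left(D \right)} = 20$ ($P{\left(D \right)} = \left(-5\right) \left(-4\right) = 20$)
$y{\left(x,B \right)} = 3$ ($y{\left(x,B \right)} = 3 + 0 = 3$)
$Q{\left(p \right)} = 20$
$q{\left(g \right)} = -80 - 4 g$ ($q{\left(g \right)} = - 4 \left(g + 20\right) = - 4 \left(20 + g\right) = -80 - 4 g$)
$15 q{\left(u{\left(- 1^{-1},-4 \right)} \right)} \left(-42\right) = 15 \left(-80 - -16\right) \left(-42\right) = 15 \left(-80 + 16\right) \left(-42\right) = 15 \left(-64\right) \left(-42\right) = \left(-960\right) \left(-42\right) = 40320$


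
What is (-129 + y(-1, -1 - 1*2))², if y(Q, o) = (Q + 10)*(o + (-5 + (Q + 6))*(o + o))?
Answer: 24336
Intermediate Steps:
y(Q, o) = (10 + Q)*(o + 2*o*(1 + Q)) (y(Q, o) = (10 + Q)*(o + (-5 + (6 + Q))*(2*o)) = (10 + Q)*(o + (1 + Q)*(2*o)) = (10 + Q)*(o + 2*o*(1 + Q)))
(-129 + y(-1, -1 - 1*2))² = (-129 + (-1 - 1*2)*(30 + 2*(-1)² + 23*(-1)))² = (-129 + (-1 - 2)*(30 + 2*1 - 23))² = (-129 - 3*(30 + 2 - 23))² = (-129 - 3*9)² = (-129 - 27)² = (-156)² = 24336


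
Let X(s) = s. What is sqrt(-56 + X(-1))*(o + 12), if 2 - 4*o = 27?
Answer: 23*I*sqrt(57)/4 ≈ 43.412*I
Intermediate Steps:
o = -25/4 (o = 1/2 - 1/4*27 = 1/2 - 27/4 = -25/4 ≈ -6.2500)
sqrt(-56 + X(-1))*(o + 12) = sqrt(-56 - 1)*(-25/4 + 12) = sqrt(-57)*(23/4) = (I*sqrt(57))*(23/4) = 23*I*sqrt(57)/4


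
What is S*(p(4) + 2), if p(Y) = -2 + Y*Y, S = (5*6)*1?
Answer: 480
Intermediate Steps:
S = 30 (S = 30*1 = 30)
p(Y) = -2 + Y**2
S*(p(4) + 2) = 30*((-2 + 4**2) + 2) = 30*((-2 + 16) + 2) = 30*(14 + 2) = 30*16 = 480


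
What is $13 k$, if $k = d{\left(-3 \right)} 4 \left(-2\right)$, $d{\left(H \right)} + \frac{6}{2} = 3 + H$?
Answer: $312$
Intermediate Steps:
$d{\left(H \right)} = H$ ($d{\left(H \right)} = -3 + \left(3 + H\right) = H$)
$k = 24$ ($k = - 3 \cdot 4 \left(-2\right) = \left(-3\right) \left(-8\right) = 24$)
$13 k = 13 \cdot 24 = 312$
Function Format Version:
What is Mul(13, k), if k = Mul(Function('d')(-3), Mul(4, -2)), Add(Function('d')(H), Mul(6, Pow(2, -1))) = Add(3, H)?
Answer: 312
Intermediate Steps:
Function('d')(H) = H (Function('d')(H) = Add(-3, Add(3, H)) = H)
k = 24 (k = Mul(-3, Mul(4, -2)) = Mul(-3, -8) = 24)
Mul(13, k) = Mul(13, 24) = 312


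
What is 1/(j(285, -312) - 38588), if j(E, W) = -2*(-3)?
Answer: -1/38582 ≈ -2.5919e-5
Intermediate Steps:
j(E, W) = 6
1/(j(285, -312) - 38588) = 1/(6 - 38588) = 1/(-38582) = -1/38582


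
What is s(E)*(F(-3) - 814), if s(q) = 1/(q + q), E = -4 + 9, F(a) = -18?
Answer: -416/5 ≈ -83.200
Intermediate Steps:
E = 5
s(q) = 1/(2*q)
s(E)*(F(-3) - 814) = ((½)/5)*(-18 - 814) = ((½)*(⅕))*(-832) = (⅒)*(-832) = -416/5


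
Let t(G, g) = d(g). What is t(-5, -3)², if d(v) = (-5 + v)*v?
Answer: 576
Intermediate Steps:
d(v) = v*(-5 + v)
t(G, g) = g*(-5 + g)
t(-5, -3)² = (-3*(-5 - 3))² = (-3*(-8))² = 24² = 576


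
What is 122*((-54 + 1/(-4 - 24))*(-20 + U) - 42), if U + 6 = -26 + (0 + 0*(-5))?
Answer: 2363750/7 ≈ 3.3768e+5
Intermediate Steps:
U = -32 (U = -6 + (-26 + (0 + 0*(-5))) = -6 + (-26 + (0 + 0)) = -6 + (-26 + 0) = -6 - 26 = -32)
122*((-54 + 1/(-4 - 24))*(-20 + U) - 42) = 122*((-54 + 1/(-4 - 24))*(-20 - 32) - 42) = 122*((-54 + 1/(-28))*(-52) - 42) = 122*((-54 - 1/28)*(-52) - 42) = 122*(-1513/28*(-52) - 42) = 122*(19669/7 - 42) = 122*(19375/7) = 2363750/7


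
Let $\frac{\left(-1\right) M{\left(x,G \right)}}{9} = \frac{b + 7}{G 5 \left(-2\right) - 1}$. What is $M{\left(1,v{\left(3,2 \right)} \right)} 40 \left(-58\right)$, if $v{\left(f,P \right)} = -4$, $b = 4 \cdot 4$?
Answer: $\frac{160080}{13} \approx 12314.0$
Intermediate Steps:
$b = 16$
$M{\left(x,G \right)} = - \frac{207}{-1 - 10 G}$ ($M{\left(x,G \right)} = - 9 \frac{16 + 7}{G 5 \left(-2\right) - 1} = - 9 \frac{23}{5 G \left(-2\right) - 1} = - 9 \frac{23}{- 10 G - 1} = - 9 \frac{23}{-1 - 10 G} = - \frac{207}{-1 - 10 G}$)
$M{\left(1,v{\left(3,2 \right)} \right)} 40 \left(-58\right) = \frac{207}{1 + 10 \left(-4\right)} 40 \left(-58\right) = \frac{207}{1 - 40} \cdot 40 \left(-58\right) = \frac{207}{-39} \cdot 40 \left(-58\right) = 207 \left(- \frac{1}{39}\right) 40 \left(-58\right) = \left(- \frac{69}{13}\right) 40 \left(-58\right) = \left(- \frac{2760}{13}\right) \left(-58\right) = \frac{160080}{13}$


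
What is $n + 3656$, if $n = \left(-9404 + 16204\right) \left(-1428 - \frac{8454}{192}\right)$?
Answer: $- \frac{20012313}{2} \approx -1.0006 \cdot 10^{7}$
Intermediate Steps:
$n = - \frac{20019625}{2}$ ($n = 6800 \left(-1428 - \frac{1409}{32}\right) = 6800 \left(- \frac{47105}{32}\right) = - \frac{20019625}{2} \approx -1.001 \cdot 10^{7}$)
$n + 3656 = - \frac{20019625}{2} + 3656 = - \frac{20012313}{2}$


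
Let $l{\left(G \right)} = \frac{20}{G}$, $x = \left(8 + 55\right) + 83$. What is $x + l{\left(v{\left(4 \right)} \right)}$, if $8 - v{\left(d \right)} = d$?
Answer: $151$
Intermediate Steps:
$v{\left(d \right)} = 8 - d$
$x = 146$ ($x = 63 + 83 = 146$)
$x + l{\left(v{\left(4 \right)} \right)} = 146 + \frac{20}{8 - 4} = 146 + \frac{20}{4} = 146 + 20 \cdot \frac{1}{4} = 146 + 5 = 151$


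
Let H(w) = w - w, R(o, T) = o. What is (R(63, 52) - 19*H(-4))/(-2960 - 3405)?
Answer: -63/6365 ≈ -0.0098979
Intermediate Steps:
H(w) = 0
(R(63, 52) - 19*H(-4))/(-2960 - 3405) = (63 - 19*0)/(-2960 - 3405) = (63 + 0)/(-6365) = 63*(-1/6365) = -63/6365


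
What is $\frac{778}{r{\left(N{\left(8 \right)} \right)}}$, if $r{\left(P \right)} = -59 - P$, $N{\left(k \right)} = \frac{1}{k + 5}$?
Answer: $- \frac{5057}{384} \approx -13.169$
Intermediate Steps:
$N{\left(k \right)} = \frac{1}{5 + k}$
$\frac{778}{r{\left(N{\left(8 \right)} \right)}} = \frac{778}{-59 - \frac{1}{5 + 8}} = \frac{778}{-59 - \frac{1}{13}} = \frac{778}{- \frac{768}{13}} = 778 \left(- \frac{13}{768}\right) = - \frac{5057}{384}$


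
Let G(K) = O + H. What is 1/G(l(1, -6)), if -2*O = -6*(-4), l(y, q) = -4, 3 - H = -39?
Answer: 1/30 ≈ 0.033333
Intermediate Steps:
H = 42 (H = 3 - 1*(-39) = 3 + 39 = 42)
O = -12 (O = -(-3)*(-4) = -½*24 = -12)
G(K) = 30 (G(K) = -12 + 42 = 30)
1/G(l(1, -6)) = 1/30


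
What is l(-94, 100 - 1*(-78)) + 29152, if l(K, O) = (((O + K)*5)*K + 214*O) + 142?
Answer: 27906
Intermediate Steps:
l(K, O) = 142 + 214*O + K*(5*K + 5*O) (l(K, O) = (((K + O)*5)*K + 214*O) + 142 = ((5*K + 5*O)*K + 214*O) + 142 = (K*(5*K + 5*O) + 214*O) + 142 = (214*O + K*(5*K + 5*O)) + 142 = 142 + 214*O + K*(5*K + 5*O))
l(-94, 100 - 1*(-78)) + 29152 = (142 + 5*(-94)² + 214*(100 - 1*(-78)) + 5*(-94)*(100 - 1*(-78))) + 29152 = (142 + 5*8836 + 214*(100 + 78) + 5*(-94)*(100 + 78)) + 29152 = (142 + 44180 + 214*178 + 5*(-94)*178) + 29152 = (142 + 44180 + 38092 - 83660) + 29152 = -1246 + 29152 = 27906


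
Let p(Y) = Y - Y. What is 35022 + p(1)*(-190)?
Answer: 35022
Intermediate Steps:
p(Y) = 0
35022 + p(1)*(-190) = 35022 + 0*(-190) = 35022 + 0 = 35022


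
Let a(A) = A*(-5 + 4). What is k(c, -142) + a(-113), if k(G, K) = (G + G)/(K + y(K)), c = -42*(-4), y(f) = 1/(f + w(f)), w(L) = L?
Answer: 1487251/13443 ≈ 110.63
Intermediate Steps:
a(A) = -A (a(A) = A*(-1) = -A)
y(f) = 1/(2*f) (y(f) = 1/(f + f) = 1/(2*f))
c = 168
k(G, K) = 2*G/(K + 1/(2*K)) (k(G, K) = (G + G)/(K + 1/(2*K)) = (2*G)/(K + 1/(2*K)) = 2*G/(K + 1/(2*K)))
k(c, -142) + a(-113) = 4*168*(-142)/(1 + 2*(-142)²) - 1*(-113) = 4*168*(-142)/(1 + 2*20164) + 113 = 4*168*(-142)/(1 + 40328) + 113 = 4*168*(-142)/40329 + 113 = 4*168*(-142)*(1/40329) + 113 = -31808/13443 + 113 = 1487251/13443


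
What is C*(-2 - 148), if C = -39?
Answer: 5850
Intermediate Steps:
C*(-2 - 148) = -39*(-2 - 148) = -39*(-150) = 5850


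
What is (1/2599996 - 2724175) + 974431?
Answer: -4549327401023/2599996 ≈ -1.7497e+6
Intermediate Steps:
(1/2599996 - 2724175) + 974431 = -7082844103299/2599996 + 974431 = -4549327401023/2599996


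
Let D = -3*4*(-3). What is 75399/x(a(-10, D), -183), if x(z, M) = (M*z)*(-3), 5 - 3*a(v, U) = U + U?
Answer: -25133/4087 ≈ -6.1495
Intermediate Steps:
D = 36 (D = -12*(-3) = 36)
a(v, U) = 5/3 - 2*U/3 (a(v, U) = 5/3 - (U + U)/3 = 5/3 - 2*U/3)
x(z, M) = -3*M*z
75399/x(a(-10, D), -183) = 75399/((-3*(-183)*(5/3 - ⅔*36))) = 75399/((-3*(-183)*(5/3 - 24))) = 75399/((-3*(-183)*(-67/3))) = 75399/(-12261) = 75399*(-1/12261) = -25133/4087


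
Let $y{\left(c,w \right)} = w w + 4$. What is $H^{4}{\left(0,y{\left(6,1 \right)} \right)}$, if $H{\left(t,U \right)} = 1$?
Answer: $1$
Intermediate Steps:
$y{\left(c,w \right)} = 4 + w^{2}$ ($y{\left(c,w \right)} = w^{2} + 4 = 4 + w^{2}$)
$H^{4}{\left(0,y{\left(6,1 \right)} \right)} = 1^{4} = 1$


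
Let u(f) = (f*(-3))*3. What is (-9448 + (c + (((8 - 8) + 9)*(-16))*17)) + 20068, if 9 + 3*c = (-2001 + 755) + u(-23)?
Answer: 23468/3 ≈ 7822.7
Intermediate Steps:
u(f) = -9*f (u(f) = -3*f*3 = -9*f)
c = -1048/3 (c = -3 + ((-2001 + 755) - 9*(-23))/3 = -3 + (-1246 + 207)/3 = -3 + (1/3)*(-1039) = -3 - 1039/3 = -1048/3 ≈ -349.33)
(-9448 + (c + (((8 - 8) + 9)*(-16))*17)) + 20068 = (-9448 + (-1048/3 + (((8 - 8) + 9)*(-16))*17)) + 20068 = (-9448 + (-1048/3 + ((0 + 9)*(-16))*17)) + 20068 = (-9448 + (-1048/3 + (9*(-16))*17)) + 20068 = (-9448 + (-1048/3 - 144*17)) + 20068 = (-9448 + (-1048/3 - 2448)) + 20068 = (-9448 - 8392/3) + 20068 = -36736/3 + 20068 = 23468/3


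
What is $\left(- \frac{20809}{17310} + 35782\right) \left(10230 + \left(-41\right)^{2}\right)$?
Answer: $\frac{7377263792621}{17310} \approx 4.2619 \cdot 10^{8}$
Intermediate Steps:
$\left(- \frac{20809}{17310} + 35782\right) \left(10230 + \left(-41\right)^{2}\right) = \left(\left(-20809\right) \frac{1}{17310} + 35782\right) \left(10230 + 1681\right) = \left(- \frac{20809}{17310} + 35782\right) 11911 = \frac{619365611}{17310} \cdot 11911 = \frac{7377263792621}{17310}$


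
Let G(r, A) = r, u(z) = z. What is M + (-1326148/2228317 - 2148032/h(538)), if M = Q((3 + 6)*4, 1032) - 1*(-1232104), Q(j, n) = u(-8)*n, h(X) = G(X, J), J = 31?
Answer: 731202025881620/599417273 ≈ 1.2199e+6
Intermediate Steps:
h(X) = X
Q(j, n) = -8*n
M = 1223848 (M = -8*1032 - 1*(-1232104) = -8256 + 1232104 = 1223848)
M + (-1326148/2228317 - 2148032/h(538)) = 1223848 + (-1326148/2228317 - 2148032/538) = 1223848 + (-1326148*1/2228317 - 2148032*1/538) = 1223848 + (-1326148/2228317 - 1074016/269) = 1223848 - 2393604844884/599417273 = 731202025881620/599417273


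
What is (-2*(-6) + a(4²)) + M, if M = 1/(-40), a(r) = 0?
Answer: 479/40 ≈ 11.975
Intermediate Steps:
M = -1/40 ≈ -0.025000
(-2*(-6) + a(4²)) + M = (-2*(-6) + 0) - 1/40 = (12 + 0) - 1/40 = 12 - 1/40 = 479/40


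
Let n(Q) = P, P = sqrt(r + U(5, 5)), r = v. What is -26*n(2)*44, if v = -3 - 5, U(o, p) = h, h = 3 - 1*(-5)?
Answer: 0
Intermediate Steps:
h = 8 (h = 3 + 5 = 8)
U(o, p) = 8
v = -8
r = -8
P = 0 (P = sqrt(-8 + 8) = sqrt(0) = 0)
n(Q) = 0
-26*n(2)*44 = -26*0*44 = 0*44 = 0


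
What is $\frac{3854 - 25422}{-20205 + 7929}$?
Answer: $\frac{5392}{3069} \approx 1.7569$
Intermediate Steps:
$\frac{3854 - 25422}{-20205 + 7929} = - \frac{21568}{-12276} = \left(-21568\right) \left(- \frac{1}{12276}\right) = \frac{5392}{3069}$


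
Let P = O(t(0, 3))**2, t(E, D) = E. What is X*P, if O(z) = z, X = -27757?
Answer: 0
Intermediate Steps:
P = 0 (P = 0**2 = 0)
X*P = -27757*0 = 0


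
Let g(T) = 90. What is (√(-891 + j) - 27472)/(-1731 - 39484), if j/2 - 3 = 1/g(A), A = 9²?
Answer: 27472/41215 - 4*I*√12445/618225 ≈ 0.66655 - 0.00072179*I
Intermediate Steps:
A = 81
j = 271/45 (j = 6 + 2/90 = 6 + 2*(1/90) = 6 + 1/45 = 271/45 ≈ 6.0222)
(√(-891 + j) - 27472)/(-1731 - 39484) = (√(-891 + 271/45) - 27472)/(-1731 - 39484) = (√(-39824/45) - 27472)/(-41215) = (4*I*√12445/15 - 27472)*(-1/41215) = (-27472 + 4*I*√12445/15)*(-1/41215) = 27472/41215 - 4*I*√12445/618225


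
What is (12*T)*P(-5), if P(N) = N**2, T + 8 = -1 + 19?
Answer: 3000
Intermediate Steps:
T = 10 (T = -8 + (-1 + 19) = -8 + 18 = 10)
(12*T)*P(-5) = (12*10)*(-5)**2 = 120*25 = 3000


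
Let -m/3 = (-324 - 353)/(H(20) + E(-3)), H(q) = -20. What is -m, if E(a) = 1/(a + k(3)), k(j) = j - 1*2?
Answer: 4062/41 ≈ 99.073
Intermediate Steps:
k(j) = -2 + j (k(j) = j - 2 = -2 + j)
E(a) = 1/(1 + a) (E(a) = 1/(a + (-2 + 3)) = 1/(a + 1) = 1/(1 + a))
m = -4062/41 (m = -3*(-324 - 353)/(-20 + 1/(1 - 3)) = -(-2031)/(-20 + 1/(-2)) = -(-2031)/(-20 - ½) = -(-2031)/(-41/2) = -(-2031)*(-2)/41 = -3*1354/41 = -4062/41 ≈ -99.073)
-m = -1*(-4062/41) = 4062/41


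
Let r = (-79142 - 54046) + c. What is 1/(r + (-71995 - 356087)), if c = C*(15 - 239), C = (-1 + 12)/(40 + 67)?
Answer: -107/60058354 ≈ -1.7816e-6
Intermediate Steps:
C = 11/107 ≈ 0.10280
c = -2464/107 (c = 11*(15 - 239)/107 = (11/107)*(-224) = -2464/107 ≈ -23.028)
r = -14253580/107 (r = (-79142 - 54046) - 2464/107 = -133188 - 2464/107 = -14253580/107 ≈ -1.3321e+5)
1/(r + (-71995 - 356087)) = 1/(-14253580/107 + (-71995 - 356087)) = 1/(-14253580/107 - 428082) = 1/(-60058354/107) = -107/60058354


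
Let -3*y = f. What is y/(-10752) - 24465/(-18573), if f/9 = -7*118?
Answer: 1722411/1584896 ≈ 1.0868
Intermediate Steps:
f = -7434 (f = 9*(-7*118) = 9*(-826) = -7434)
y = 2478 (y = -⅓*(-7434) = 2478)
y/(-10752) - 24465/(-18573) = 2478/(-10752) - 24465/(-18573) = 2478*(-1/10752) - 24465*(-1/18573) = -59/256 + 8155/6191 = 1722411/1584896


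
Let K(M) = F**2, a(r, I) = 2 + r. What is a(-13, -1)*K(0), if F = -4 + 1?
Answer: -99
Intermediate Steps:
F = -3
K(M) = 9 (K(M) = (-3)**2 = 9)
a(-13, -1)*K(0) = (2 - 13)*9 = -11*9 = -99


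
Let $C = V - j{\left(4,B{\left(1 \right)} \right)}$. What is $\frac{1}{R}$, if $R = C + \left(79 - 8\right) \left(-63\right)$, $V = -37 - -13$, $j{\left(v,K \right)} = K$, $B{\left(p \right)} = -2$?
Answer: $- \frac{1}{4495} \approx -0.00022247$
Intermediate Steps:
$V = -24$ ($V = -37 + 13 = -24$)
$C = -22$ ($C = -24 - -2 = -24 + 2 = -22$)
$R = -4495$ ($R = -22 + \left(79 - 8\right) \left(-63\right) = -22 + 71 \left(-63\right) = -22 - 4473 = -4495$)
$\frac{1}{R} = \frac{1}{-4495} = - \frac{1}{4495}$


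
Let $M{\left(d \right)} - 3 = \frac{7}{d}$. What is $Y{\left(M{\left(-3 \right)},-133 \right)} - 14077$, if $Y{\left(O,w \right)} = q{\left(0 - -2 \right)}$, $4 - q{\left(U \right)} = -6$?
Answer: $-14067$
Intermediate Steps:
$M{\left(d \right)} = 3 + \frac{7}{d}$
$q{\left(U \right)} = 10$ ($q{\left(U \right)} = 4 - -6 = 4 + 6 = 10$)
$Y{\left(O,w \right)} = 10$
$Y{\left(M{\left(-3 \right)},-133 \right)} - 14077 = 10 - 14077 = -14067$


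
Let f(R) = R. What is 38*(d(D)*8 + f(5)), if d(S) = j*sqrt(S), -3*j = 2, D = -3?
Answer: 190 - 608*I*sqrt(3)/3 ≈ 190.0 - 351.03*I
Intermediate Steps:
j = -2/3 (j = -1/3*2 = -2/3 ≈ -0.66667)
d(S) = -2*sqrt(S)/3
38*(d(D)*8 + f(5)) = 38*(-2*I*sqrt(3)/3*8 + 5) = 38*(-16*I*sqrt(3)/3 + 5) = 38*(5 - 16*I*sqrt(3)/3) = 190 - 608*I*sqrt(3)/3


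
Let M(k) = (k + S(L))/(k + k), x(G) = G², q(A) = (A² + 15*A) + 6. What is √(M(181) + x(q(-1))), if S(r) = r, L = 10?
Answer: √8455958/362 ≈ 8.0329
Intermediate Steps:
q(A) = 6 + A² + 15*A
M(k) = (10 + k)/(2*k) (M(k) = (k + 10)/(k + k) = (10 + k)/((2*k)) = (10 + k)*(1/(2*k)) = (10 + k)/(2*k))
√(M(181) + x(q(-1))) = √((½)*(10 + 181)/181 + (6 + (-1)² + 15*(-1))²) = √((½)*(1/181)*191 + (6 + 1 - 15)²) = √(191/362 + (-8)²) = √(191/362 + 64) = √(23359/362) = √8455958/362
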